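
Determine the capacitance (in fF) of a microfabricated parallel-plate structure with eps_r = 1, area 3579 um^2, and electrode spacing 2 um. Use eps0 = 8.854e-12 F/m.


Step 1: Convert area to m^2: A = 3579e-12 m^2
Step 2: Convert gap to m: d = 2e-6 m
Step 3: C = eps0 * eps_r * A / d
C = 8.854e-12 * 1 * 3579e-12 / 2e-6
Step 4: Convert to fF (multiply by 1e15).
C = 15.84 fF


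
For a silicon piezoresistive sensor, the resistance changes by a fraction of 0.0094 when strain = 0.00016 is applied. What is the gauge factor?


Step 1: Identify values.
dR/R = 0.0094, strain = 0.00016
Step 2: GF = (dR/R) / strain = 0.0094 / 0.00016
GF = 58.8


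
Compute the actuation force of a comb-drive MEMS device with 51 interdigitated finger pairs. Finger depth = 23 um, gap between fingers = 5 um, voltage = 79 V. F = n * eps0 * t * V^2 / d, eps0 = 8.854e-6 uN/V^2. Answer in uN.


Step 1: Parameters: n=51, eps0=8.854e-6 uN/V^2, t=23 um, V=79 V, d=5 um
Step 2: V^2 = 6241
Step 3: F = 51 * 8.854e-6 * 23 * 6241 / 5
F = 12.963 uN


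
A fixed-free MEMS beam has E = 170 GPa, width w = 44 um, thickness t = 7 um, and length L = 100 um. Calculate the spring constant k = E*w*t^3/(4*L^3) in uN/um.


Step 1: Convert E to consistent units (1 GPa = 1000 uN/um^2).
E = 170 GPa = 170000 uN/um^2
Step 2: Compute t^3 = 7^3 = 343
Step 3: Compute L^3 = 100^3 = 1000000
Step 4: k = 170000 * 44 * 343 / (4 * 1000000)
k = 641.41 uN/um


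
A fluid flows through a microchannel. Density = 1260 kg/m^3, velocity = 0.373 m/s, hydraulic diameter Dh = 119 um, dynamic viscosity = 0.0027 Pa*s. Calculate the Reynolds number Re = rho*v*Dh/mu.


Step 1: Convert Dh to meters: Dh = 119e-6 m
Step 2: Re = rho * v * Dh / mu
Re = 1260 * 0.373 * 119e-6 / 0.0027
Re = 20.714


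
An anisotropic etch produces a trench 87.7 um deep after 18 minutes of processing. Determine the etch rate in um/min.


Step 1: Etch rate = depth / time
Step 2: rate = 87.7 / 18
rate = 4.872 um/min


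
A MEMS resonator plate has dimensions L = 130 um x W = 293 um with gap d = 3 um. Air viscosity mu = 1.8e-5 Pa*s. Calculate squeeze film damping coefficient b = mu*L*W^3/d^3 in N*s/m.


Step 1: Convert to SI.
L = 130e-6 m, W = 293e-6 m, d = 3e-6 m
Step 2: W^3 = (293e-6)^3 = 2.52e-11 m^3
Step 3: d^3 = (3e-6)^3 = 2.70e-17 m^3
Step 4: b = 1.8e-5 * 130e-6 * 2.52e-11 / 2.70e-17
b = 2.18e-03 N*s/m


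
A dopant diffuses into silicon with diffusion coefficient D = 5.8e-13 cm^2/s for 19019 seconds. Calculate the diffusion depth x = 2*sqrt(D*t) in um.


Step 1: Compute D*t = 5.8e-13 * 19019 = 1.103102e-08 cm^2
Step 2: sqrt(D*t) = 1.05029e-04 cm
Step 3: x = 2 * 1.05029e-04 cm = 2.10058e-04 cm
Step 4: Convert to um (1 cm = 1e4 um): x = 2.101 um


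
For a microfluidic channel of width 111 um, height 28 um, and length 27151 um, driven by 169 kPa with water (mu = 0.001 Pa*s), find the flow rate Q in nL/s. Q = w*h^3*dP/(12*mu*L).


Step 1: Convert all dimensions to SI (meters).
w = 111e-6 m, h = 28e-6 m, L = 27151e-6 m, dP = 169e3 Pa
Step 2: Q = w * h^3 * dP / (12 * mu * L)
Q = 111e-6 * (28e-6)^3 * 169e3 / (12 * 0.001 * 27151e-6) = 1.26391161e-09 m^3/s
Step 3: Convert Q from m^3/s to nL/s (1 m^3 = 1e12 nL, so multiply by 1e12).
Q = 1263.912 nL/s


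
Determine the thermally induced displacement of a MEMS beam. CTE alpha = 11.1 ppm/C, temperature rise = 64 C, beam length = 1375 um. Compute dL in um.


Step 1: Convert CTE: alpha = 11.1 ppm/C = 11.1e-6 /C
Step 2: dL = 11.1e-6 * 64 * 1375
dL = 0.9768 um


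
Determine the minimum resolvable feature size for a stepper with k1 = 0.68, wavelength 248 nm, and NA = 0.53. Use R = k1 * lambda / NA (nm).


Step 1: Identify values: k1 = 0.68, lambda = 248 nm, NA = 0.53
Step 2: R = k1 * lambda / NA
R = 0.68 * 248 / 0.53
R = 318.2 nm


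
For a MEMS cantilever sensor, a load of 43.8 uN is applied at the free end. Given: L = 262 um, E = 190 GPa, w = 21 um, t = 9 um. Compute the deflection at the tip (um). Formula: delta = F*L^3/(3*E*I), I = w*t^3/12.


Step 1: Calculate the second moment of area.
I = w * t^3 / 12 = 21 * 9^3 / 12 = 1275.75 um^4
Step 2: Convert E to consistent units (1 GPa = 1000 uN/um^2).
E = 190 GPa = 190000 uN/um^2
Step 3: Calculate tip deflection.
delta = F * L^3 / (3 * E * I)
delta = 43.8 * 262^3 / (3 * 190000 * 1275.75)
delta = 1.0833 um


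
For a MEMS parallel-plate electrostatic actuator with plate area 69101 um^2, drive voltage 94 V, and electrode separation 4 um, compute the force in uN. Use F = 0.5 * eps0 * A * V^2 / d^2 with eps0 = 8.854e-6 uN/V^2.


Step 1: Identify parameters.
eps0 = 8.854e-6 uN/V^2, A = 69101 um^2, V = 94 V, d = 4 um
Step 2: Compute V^2 = 94^2 = 8836
Step 3: Compute d^2 = 4^2 = 16
Step 4: F = 0.5 * 8.854e-6 * 69101 * 8836 / 16
F = 168.939 uN


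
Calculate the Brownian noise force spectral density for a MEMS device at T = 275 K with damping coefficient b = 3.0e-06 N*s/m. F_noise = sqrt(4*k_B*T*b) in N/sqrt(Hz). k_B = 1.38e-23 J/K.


Step 1: Compute 4 * k_B * T * b
= 4 * 1.38e-23 * 275 * 3.0e-06
= 4.5540e-26 N^2/Hz
Step 2: F_noise = sqrt(4.5540e-26)
F_noise = 2.13e-13 N/sqrt(Hz)


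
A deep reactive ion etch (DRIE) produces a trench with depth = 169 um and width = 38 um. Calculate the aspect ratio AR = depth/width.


Step 1: AR = depth / width
Step 2: AR = 169 / 38
AR = 4.4


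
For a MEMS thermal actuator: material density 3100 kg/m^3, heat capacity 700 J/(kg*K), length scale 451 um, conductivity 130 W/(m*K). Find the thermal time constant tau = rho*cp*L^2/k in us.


Step 1: Convert L to m: L = 451e-6 m
Step 2: L^2 = (451e-6)^2 = 2.03401e-07 m^2
Step 3: tau = 3100 * 700 * 2.03401e-07 / 130 = 3.39523208e-03 s
Step 4: Convert to microseconds (multiply by 1e6).
tau = 3395.232 us


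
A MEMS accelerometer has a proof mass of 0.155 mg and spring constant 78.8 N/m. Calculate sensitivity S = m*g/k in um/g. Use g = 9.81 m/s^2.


Step 1: Convert mass: m = 0.155 mg = 1.55e-07 kg
Step 2: S = m * g / k = 1.55e-07 * 9.81 / 78.8
Step 3: S = 1.93e-08 m/g
Step 4: Convert to um/g: S = 0.019 um/g


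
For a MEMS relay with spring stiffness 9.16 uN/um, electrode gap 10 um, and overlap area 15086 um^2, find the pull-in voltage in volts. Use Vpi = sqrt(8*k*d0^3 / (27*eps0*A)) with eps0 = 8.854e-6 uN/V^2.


Step 1: Compute numerator: 8 * k * d0^3 = 8 * 9.16 * 10^3 = 73280.0
Step 2: Compute denominator: 27 * eps0 * A = 27 * 8.854e-6 * 15086 = 3.606429
Step 3: Vpi = sqrt(73280.0 / 3.606429)
Vpi = 142.55 V


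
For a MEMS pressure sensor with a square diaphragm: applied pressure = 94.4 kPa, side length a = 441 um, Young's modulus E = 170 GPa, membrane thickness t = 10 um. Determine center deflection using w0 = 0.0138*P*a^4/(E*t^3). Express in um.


Step 1: Convert pressure to compatible units (E is in GPa, so P in GPa).
P = 94.4 kPa = 94.4e-6 GPa
Step 2: Compute numerator: 0.0138 * P * a^4.
a^4 = 441^4 = 37822859361
numerator = 0.0138 * 94.4e-6 * 37822859361 = 4.92726e+04
Step 3: Compute denominator: E * t^3 = 170 * 10^3 = 170000
Step 4: w0 = numerator / denominator = 4.92726e+04 / 170000 = 0.2898 um


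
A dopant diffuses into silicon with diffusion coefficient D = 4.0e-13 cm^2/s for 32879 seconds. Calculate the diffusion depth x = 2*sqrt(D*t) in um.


Step 1: Compute D*t = 4.0e-13 * 32879 = 1.31516e-08 cm^2
Step 2: sqrt(D*t) = 1.1468e-04 cm
Step 3: x = 2 * 1.1468e-04 cm = 2.2936e-04 cm
Step 4: Convert to um (1 cm = 1e4 um): x = 2.294 um


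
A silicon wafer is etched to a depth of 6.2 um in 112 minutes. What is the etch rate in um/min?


Step 1: Etch rate = depth / time
Step 2: rate = 6.2 / 112
rate = 0.055 um/min


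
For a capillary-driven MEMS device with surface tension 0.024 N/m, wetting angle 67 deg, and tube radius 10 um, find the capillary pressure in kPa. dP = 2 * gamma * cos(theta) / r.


Step 1: cos(67 deg) = 0.3907
Step 2: Convert r to m: r = 10e-6 m
Step 3: dP = 2 * 0.024 * 0.3907 / 10e-6 = 1875.4 Pa
Step 4: Convert Pa to kPa (divide by 1000).
dP = 1.88 kPa


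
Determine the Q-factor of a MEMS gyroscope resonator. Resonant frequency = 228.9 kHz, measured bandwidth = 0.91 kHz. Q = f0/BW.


Step 1: Q = f0 / bandwidth
Step 2: Q = 228.9 / 0.91
Q = 251.5


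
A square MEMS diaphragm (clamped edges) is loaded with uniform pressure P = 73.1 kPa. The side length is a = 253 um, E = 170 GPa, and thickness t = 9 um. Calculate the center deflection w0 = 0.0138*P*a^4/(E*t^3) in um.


Step 1: Convert pressure to compatible units (E is in GPa, so P in GPa).
P = 73.1 kPa = 73.1e-6 GPa
Step 2: Compute numerator: 0.0138 * P * a^4.
a^4 = 253^4 = 4097152081
numerator = 0.0138 * 73.1e-6 * 4097152081 = 4.1331e+03
Step 3: Compute denominator: E * t^3 = 170 * 9^3 = 123930
Step 4: w0 = numerator / denominator = 4.1331e+03 / 123930 = 0.0334 um


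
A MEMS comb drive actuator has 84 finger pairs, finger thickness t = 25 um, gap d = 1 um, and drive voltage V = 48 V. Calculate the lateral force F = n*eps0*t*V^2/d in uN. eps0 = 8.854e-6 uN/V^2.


Step 1: Parameters: n=84, eps0=8.854e-6 uN/V^2, t=25 um, V=48 V, d=1 um
Step 2: V^2 = 2304
Step 3: F = 84 * 8.854e-6 * 25 * 2304 / 1
F = 42.839 uN


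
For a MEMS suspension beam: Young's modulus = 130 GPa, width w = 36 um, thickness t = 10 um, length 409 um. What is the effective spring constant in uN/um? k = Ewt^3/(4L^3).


Step 1: Convert E to consistent units (1 GPa = 1000 uN/um^2).
E = 130 GPa = 130000 uN/um^2
Step 2: Compute t^3 = 10^3 = 1000
Step 3: Compute L^3 = 409^3 = 68417929
Step 4: k = 130000 * 36 * 1000 / (4 * 68417929)
k = 17.1008 uN/um


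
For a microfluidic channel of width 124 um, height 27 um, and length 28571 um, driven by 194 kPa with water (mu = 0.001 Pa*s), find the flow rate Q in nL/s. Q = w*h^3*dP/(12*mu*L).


Step 1: Convert all dimensions to SI (meters).
w = 124e-6 m, h = 27e-6 m, L = 28571e-6 m, dP = 194e3 Pa
Step 2: Q = w * h^3 * dP / (12 * mu * L)
Q = 124e-6 * (27e-6)^3 * 194e3 / (12 * 0.001 * 28571e-6) = 1.38104561e-09 m^3/s
Step 3: Convert Q from m^3/s to nL/s (1 m^3 = 1e12 nL, so multiply by 1e12).
Q = 1381.046 nL/s


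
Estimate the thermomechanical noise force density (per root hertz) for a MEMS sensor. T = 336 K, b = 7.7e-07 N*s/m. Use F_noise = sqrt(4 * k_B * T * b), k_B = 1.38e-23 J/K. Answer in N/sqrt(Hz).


Step 1: Compute 4 * k_B * T * b
= 4 * 1.38e-23 * 336 * 7.7e-07
= 1.4281e-26 N^2/Hz
Step 2: F_noise = sqrt(1.4281e-26)
F_noise = 1.20e-13 N/sqrt(Hz)


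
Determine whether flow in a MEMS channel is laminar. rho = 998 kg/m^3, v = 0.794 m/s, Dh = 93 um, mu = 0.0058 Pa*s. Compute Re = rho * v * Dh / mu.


Step 1: Convert Dh to meters: Dh = 93e-6 m
Step 2: Re = rho * v * Dh / mu
Re = 998 * 0.794 * 93e-6 / 0.0058
Re = 12.706
Since Re = 12.706 is below ~2300, the flow is laminar.


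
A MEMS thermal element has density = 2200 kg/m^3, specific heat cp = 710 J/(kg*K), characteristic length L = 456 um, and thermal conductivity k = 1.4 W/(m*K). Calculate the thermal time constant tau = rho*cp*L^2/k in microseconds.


Step 1: Convert L to m: L = 456e-6 m
Step 2: L^2 = (456e-6)^2 = 2.07936e-07 m^2
Step 3: tau = 2200 * 710 * 2.07936e-07 / 1.4 = 2.3199716571e-01 s
Step 4: Convert to microseconds (multiply by 1e6).
tau = 231997.166 us


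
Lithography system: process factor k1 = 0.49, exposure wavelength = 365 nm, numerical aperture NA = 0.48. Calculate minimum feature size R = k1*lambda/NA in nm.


Step 1: Identify values: k1 = 0.49, lambda = 365 nm, NA = 0.48
Step 2: R = k1 * lambda / NA
R = 0.49 * 365 / 0.48
R = 372.6 nm


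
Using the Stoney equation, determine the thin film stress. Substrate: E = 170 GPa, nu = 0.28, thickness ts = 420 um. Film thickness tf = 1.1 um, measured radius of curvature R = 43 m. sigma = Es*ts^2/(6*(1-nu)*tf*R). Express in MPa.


Step 1: Compute numerator: Es * ts^2 = 170 * 420^2 = 29988000 (GPa*um^2)
Step 2: Compute denominator (R in um): 6*(1-nu)*tf*R = 6*0.72*1.1*43e6 = 204336000.0 (um^2)
Step 3: sigma (GPa) = 29988000 / 204336000.0 = 1.46758e-01 GPa
Step 4: Convert to MPa (x1000): sigma = 146.8 MPa


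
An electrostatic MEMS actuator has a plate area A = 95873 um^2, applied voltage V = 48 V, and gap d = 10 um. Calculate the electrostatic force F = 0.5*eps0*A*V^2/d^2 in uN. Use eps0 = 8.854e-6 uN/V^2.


Step 1: Identify parameters.
eps0 = 8.854e-6 uN/V^2, A = 95873 um^2, V = 48 V, d = 10 um
Step 2: Compute V^2 = 48^2 = 2304
Step 3: Compute d^2 = 10^2 = 100
Step 4: F = 0.5 * 8.854e-6 * 95873 * 2304 / 100
F = 9.779 uN


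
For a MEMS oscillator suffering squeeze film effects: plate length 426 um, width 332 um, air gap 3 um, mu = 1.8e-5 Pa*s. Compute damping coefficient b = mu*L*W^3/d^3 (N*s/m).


Step 1: Convert to SI.
L = 426e-6 m, W = 332e-6 m, d = 3e-6 m
Step 2: W^3 = (332e-6)^3 = 3.66e-11 m^3
Step 3: d^3 = (3e-6)^3 = 2.70e-17 m^3
Step 4: b = 1.8e-5 * 426e-6 * 3.66e-11 / 2.70e-17
b = 1.04e-02 N*s/m


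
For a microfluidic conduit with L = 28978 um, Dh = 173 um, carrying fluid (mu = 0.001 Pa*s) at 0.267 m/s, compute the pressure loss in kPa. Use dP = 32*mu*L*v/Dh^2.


Step 1: Convert to SI: L = 28978e-6 m, Dh = 173e-6 m
Step 2: dP = 32 * 0.001 * 28978e-6 * 0.267 / (173e-6)^2
Step 3: dP = 8272.51 Pa
Step 4: Convert to kPa: dP = 8.27 kPa


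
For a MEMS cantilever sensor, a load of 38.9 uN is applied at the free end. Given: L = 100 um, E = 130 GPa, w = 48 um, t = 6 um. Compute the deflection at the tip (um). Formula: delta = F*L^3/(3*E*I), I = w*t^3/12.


Step 1: Calculate the second moment of area.
I = w * t^3 / 12 = 48 * 6^3 / 12 = 864.0 um^4
Step 2: Convert E to consistent units (1 GPa = 1000 uN/um^2).
E = 130 GPa = 130000 uN/um^2
Step 3: Calculate tip deflection.
delta = F * L^3 / (3 * E * I)
delta = 38.9 * 100^3 / (3 * 130000 * 864.0)
delta = 0.1154 um


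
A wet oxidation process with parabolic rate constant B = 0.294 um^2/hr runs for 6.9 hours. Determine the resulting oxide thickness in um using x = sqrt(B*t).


Step 1: Compute B*t = 0.294 * 6.9 = 2.0286
Step 2: x = sqrt(2.0286)
x = 1.424 um


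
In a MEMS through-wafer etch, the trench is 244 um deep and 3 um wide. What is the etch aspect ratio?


Step 1: AR = depth / width
Step 2: AR = 244 / 3
AR = 81.3


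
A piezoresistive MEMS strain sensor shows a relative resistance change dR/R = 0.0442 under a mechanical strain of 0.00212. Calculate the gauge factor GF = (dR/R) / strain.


Step 1: Identify values.
dR/R = 0.0442, strain = 0.00212
Step 2: GF = (dR/R) / strain = 0.0442 / 0.00212
GF = 20.8


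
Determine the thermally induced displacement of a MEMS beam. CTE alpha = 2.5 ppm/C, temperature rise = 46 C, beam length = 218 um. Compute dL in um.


Step 1: Convert CTE: alpha = 2.5 ppm/C = 2.5e-6 /C
Step 2: dL = 2.5e-6 * 46 * 218
dL = 0.0251 um


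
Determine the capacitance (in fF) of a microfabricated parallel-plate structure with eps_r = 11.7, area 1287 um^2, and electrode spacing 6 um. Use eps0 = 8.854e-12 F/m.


Step 1: Convert area to m^2: A = 1287e-12 m^2
Step 2: Convert gap to m: d = 6e-6 m
Step 3: C = eps0 * eps_r * A / d
C = 8.854e-12 * 11.7 * 1287e-12 / 6e-6
Step 4: Convert to fF (multiply by 1e15).
C = 22.22 fF


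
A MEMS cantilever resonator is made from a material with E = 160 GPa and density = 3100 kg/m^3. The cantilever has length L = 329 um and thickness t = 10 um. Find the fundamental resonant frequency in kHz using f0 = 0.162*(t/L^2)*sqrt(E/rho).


Step 1: Convert units to SI.
t_SI = 10e-6 m, L_SI = 329e-6 m
Step 2: Calculate sqrt(E/rho).
sqrt(160e9 / 3100) = 7184.21 m/s
Step 3: Compute f0.
f0 = 0.162 * 10e-6 / (329e-6)^2 * 7184.21 = 107523.2 Hz = 107.52 kHz


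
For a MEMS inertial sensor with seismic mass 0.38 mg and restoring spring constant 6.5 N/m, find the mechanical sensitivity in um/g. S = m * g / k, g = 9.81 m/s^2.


Step 1: Convert mass: m = 0.38 mg = 3.80e-07 kg
Step 2: S = m * g / k = 3.80e-07 * 9.81 / 6.5
Step 3: S = 5.74e-07 m/g
Step 4: Convert to um/g: S = 0.574 um/g


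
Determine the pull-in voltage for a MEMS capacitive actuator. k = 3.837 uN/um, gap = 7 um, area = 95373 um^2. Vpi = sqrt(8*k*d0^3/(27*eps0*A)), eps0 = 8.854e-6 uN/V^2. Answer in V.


Step 1: Compute numerator: 8 * k * d0^3 = 8 * 3.837 * 7^3 = 10528.728
Step 2: Compute denominator: 27 * eps0 * A = 27 * 8.854e-6 * 95373 = 22.799679
Step 3: Vpi = sqrt(10528.728 / 22.799679)
Vpi = 21.49 V


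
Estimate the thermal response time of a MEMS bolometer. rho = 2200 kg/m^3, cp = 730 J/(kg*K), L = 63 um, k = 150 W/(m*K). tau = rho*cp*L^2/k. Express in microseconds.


Step 1: Convert L to m: L = 63e-6 m
Step 2: L^2 = (63e-6)^2 = 3.969e-09 m^2
Step 3: tau = 2200 * 730 * 3.969e-09 / 150 = 4.249476e-05 s
Step 4: Convert to microseconds (multiply by 1e6).
tau = 42.495 us


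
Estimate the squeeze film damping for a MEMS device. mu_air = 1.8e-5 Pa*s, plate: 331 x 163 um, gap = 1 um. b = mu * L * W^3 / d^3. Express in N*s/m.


Step 1: Convert to SI.
L = 331e-6 m, W = 163e-6 m, d = 1e-6 m
Step 2: W^3 = (163e-6)^3 = 4.33e-12 m^3
Step 3: d^3 = (1e-6)^3 = 1.00e-18 m^3
Step 4: b = 1.8e-5 * 331e-6 * 4.33e-12 / 1.00e-18
b = 2.58e-02 N*s/m


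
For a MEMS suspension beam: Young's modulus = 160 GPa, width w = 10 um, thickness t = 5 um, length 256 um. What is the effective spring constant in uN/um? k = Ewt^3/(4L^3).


Step 1: Convert E to consistent units (1 GPa = 1000 uN/um^2).
E = 160 GPa = 160000 uN/um^2
Step 2: Compute t^3 = 5^3 = 125
Step 3: Compute L^3 = 256^3 = 16777216
Step 4: k = 160000 * 10 * 125 / (4 * 16777216)
k = 2.9802 uN/um


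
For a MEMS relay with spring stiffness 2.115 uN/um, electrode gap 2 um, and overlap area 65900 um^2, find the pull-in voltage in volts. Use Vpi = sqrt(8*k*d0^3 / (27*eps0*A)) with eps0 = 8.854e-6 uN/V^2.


Step 1: Compute numerator: 8 * k * d0^3 = 8 * 2.115 * 2^3 = 135.36
Step 2: Compute denominator: 27 * eps0 * A = 27 * 8.854e-6 * 65900 = 15.753922
Step 3: Vpi = sqrt(135.36 / 15.753922)
Vpi = 2.93 V


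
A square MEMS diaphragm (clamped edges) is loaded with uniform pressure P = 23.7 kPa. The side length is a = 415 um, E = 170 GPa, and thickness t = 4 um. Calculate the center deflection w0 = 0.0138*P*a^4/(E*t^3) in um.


Step 1: Convert pressure to compatible units (E is in GPa, so P in GPa).
P = 23.7 kPa = 23.7e-6 GPa
Step 2: Compute numerator: 0.0138 * P * a^4.
a^4 = 415^4 = 29661450625
numerator = 0.0138 * 23.7e-6 * 29661450625 = 9.70107e+03
Step 3: Compute denominator: E * t^3 = 170 * 4^3 = 10880
Step 4: w0 = numerator / denominator = 9.70107e+03 / 10880 = 0.8916 um


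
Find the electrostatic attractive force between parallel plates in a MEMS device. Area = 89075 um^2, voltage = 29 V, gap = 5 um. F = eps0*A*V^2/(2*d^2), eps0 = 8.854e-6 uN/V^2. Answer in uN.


Step 1: Identify parameters.
eps0 = 8.854e-6 uN/V^2, A = 89075 um^2, V = 29 V, d = 5 um
Step 2: Compute V^2 = 29^2 = 841
Step 3: Compute d^2 = 5^2 = 25
Step 4: F = 0.5 * 8.854e-6 * 89075 * 841 / 25
F = 13.265 uN


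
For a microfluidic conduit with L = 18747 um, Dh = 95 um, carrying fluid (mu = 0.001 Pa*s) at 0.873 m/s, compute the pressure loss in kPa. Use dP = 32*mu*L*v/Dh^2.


Step 1: Convert to SI: L = 18747e-6 m, Dh = 95e-6 m
Step 2: dP = 32 * 0.001 * 18747e-6 * 0.873 / (95e-6)^2
Step 3: dP = 58029.49 Pa
Step 4: Convert to kPa: dP = 58.03 kPa


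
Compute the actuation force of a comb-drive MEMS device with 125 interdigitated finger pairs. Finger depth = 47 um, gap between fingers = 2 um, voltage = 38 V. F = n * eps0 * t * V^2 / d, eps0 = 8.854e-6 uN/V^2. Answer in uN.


Step 1: Parameters: n=125, eps0=8.854e-6 uN/V^2, t=47 um, V=38 V, d=2 um
Step 2: V^2 = 1444
Step 3: F = 125 * 8.854e-6 * 47 * 1444 / 2
F = 37.556 uN


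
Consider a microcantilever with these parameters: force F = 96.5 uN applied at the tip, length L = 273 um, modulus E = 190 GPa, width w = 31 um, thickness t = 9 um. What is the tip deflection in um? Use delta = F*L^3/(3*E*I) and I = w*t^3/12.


Step 1: Calculate the second moment of area.
I = w * t^3 / 12 = 31 * 9^3 / 12 = 1883.25 um^4
Step 2: Convert E to consistent units (1 GPa = 1000 uN/um^2).
E = 190 GPa = 190000 uN/um^2
Step 3: Calculate tip deflection.
delta = F * L^3 / (3 * E * I)
delta = 96.5 * 273^3 / (3 * 190000 * 1883.25)
delta = 1.8291 um


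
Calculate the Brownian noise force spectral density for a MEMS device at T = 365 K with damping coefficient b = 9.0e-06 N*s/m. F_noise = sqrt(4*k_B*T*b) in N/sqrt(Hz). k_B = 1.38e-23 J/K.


Step 1: Compute 4 * k_B * T * b
= 4 * 1.38e-23 * 365 * 9.0e-06
= 1.8133e-25 N^2/Hz
Step 2: F_noise = sqrt(1.8133e-25)
F_noise = 4.26e-13 N/sqrt(Hz)


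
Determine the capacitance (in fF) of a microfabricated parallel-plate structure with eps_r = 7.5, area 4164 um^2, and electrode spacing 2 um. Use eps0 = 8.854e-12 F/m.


Step 1: Convert area to m^2: A = 4164e-12 m^2
Step 2: Convert gap to m: d = 2e-6 m
Step 3: C = eps0 * eps_r * A / d
C = 8.854e-12 * 7.5 * 4164e-12 / 2e-6
Step 4: Convert to fF (multiply by 1e15).
C = 138.26 fF


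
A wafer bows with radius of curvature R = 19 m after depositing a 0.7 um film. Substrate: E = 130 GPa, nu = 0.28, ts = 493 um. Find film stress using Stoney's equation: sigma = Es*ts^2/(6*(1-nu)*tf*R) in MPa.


Step 1: Compute numerator: Es * ts^2 = 130 * 493^2 = 31596370 (GPa*um^2)
Step 2: Compute denominator (R in um): 6*(1-nu)*tf*R = 6*0.72*0.7*19e6 = 57456000.0 (um^2)
Step 3: sigma (GPa) = 31596370 / 57456000.0 = 5.49923e-01 GPa
Step 4: Convert to MPa (x1000): sigma = 549.9 MPa


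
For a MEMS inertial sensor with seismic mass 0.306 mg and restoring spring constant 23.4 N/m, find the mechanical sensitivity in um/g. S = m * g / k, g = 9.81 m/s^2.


Step 1: Convert mass: m = 0.306 mg = 3.06e-07 kg
Step 2: S = m * g / k = 3.06e-07 * 9.81 / 23.4
Step 3: S = 1.28e-07 m/g
Step 4: Convert to um/g: S = 0.128 um/g


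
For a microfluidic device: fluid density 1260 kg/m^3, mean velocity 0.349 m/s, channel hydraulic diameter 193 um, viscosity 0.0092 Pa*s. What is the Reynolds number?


Step 1: Convert Dh to meters: Dh = 193e-6 m
Step 2: Re = rho * v * Dh / mu
Re = 1260 * 0.349 * 193e-6 / 0.0092
Re = 9.225


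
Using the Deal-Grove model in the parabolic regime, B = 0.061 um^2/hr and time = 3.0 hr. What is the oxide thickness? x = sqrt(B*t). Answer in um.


Step 1: Compute B*t = 0.061 * 3.0 = 0.183
Step 2: x = sqrt(0.183)
x = 0.428 um


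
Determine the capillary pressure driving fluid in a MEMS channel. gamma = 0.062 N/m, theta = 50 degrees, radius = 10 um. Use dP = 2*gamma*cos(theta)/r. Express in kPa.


Step 1: cos(50 deg) = 0.6428
Step 2: Convert r to m: r = 10e-6 m
Step 3: dP = 2 * 0.062 * 0.6428 / 10e-6 = 7970.7 Pa
Step 4: Convert Pa to kPa (divide by 1000).
dP = 7.97 kPa


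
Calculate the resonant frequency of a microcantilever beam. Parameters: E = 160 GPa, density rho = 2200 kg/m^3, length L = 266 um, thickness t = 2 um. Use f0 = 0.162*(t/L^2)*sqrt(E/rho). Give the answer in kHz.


Step 1: Convert units to SI.
t_SI = 2e-6 m, L_SI = 266e-6 m
Step 2: Calculate sqrt(E/rho).
sqrt(160e9 / 2200) = 8528.03 m/s
Step 3: Compute f0.
f0 = 0.162 * 2e-6 / (266e-6)^2 * 8528.03 = 39050.8 Hz = 39.05 kHz


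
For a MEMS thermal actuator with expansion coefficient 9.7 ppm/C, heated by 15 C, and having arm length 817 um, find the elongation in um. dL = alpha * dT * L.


Step 1: Convert CTE: alpha = 9.7 ppm/C = 9.7e-6 /C
Step 2: dL = 9.7e-6 * 15 * 817
dL = 0.1189 um


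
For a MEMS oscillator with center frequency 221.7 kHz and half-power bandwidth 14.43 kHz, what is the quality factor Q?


Step 1: Q = f0 / bandwidth
Step 2: Q = 221.7 / 14.43
Q = 15.4


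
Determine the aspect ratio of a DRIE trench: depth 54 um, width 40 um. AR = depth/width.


Step 1: AR = depth / width
Step 2: AR = 54 / 40
AR = 1.4


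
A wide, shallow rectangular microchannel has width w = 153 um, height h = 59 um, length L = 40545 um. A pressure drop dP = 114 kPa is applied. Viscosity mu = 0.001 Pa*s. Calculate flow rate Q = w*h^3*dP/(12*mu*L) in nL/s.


Step 1: Convert all dimensions to SI (meters).
w = 153e-6 m, h = 59e-6 m, L = 40545e-6 m, dP = 114e3 Pa
Step 2: Q = w * h^3 * dP / (12 * mu * L)
Q = 153e-6 * (59e-6)^3 * 114e3 / (12 * 0.001 * 40545e-6) = 7.3626434e-09 m^3/s
Step 3: Convert Q from m^3/s to nL/s (1 m^3 = 1e12 nL, so multiply by 1e12).
Q = 7362.643 nL/s


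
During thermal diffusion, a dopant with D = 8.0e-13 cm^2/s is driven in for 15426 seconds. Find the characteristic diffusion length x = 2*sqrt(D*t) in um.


Step 1: Compute D*t = 8.0e-13 * 15426 = 1.23408e-08 cm^2
Step 2: sqrt(D*t) = 1.11089e-04 cm
Step 3: x = 2 * 1.11089e-04 cm = 2.22178e-04 cm
Step 4: Convert to um (1 cm = 1e4 um): x = 2.222 um


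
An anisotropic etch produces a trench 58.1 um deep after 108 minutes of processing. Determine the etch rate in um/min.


Step 1: Etch rate = depth / time
Step 2: rate = 58.1 / 108
rate = 0.538 um/min


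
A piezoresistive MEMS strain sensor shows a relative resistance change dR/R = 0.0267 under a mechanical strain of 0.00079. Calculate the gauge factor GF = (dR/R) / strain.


Step 1: Identify values.
dR/R = 0.0267, strain = 0.00079
Step 2: GF = (dR/R) / strain = 0.0267 / 0.00079
GF = 33.8


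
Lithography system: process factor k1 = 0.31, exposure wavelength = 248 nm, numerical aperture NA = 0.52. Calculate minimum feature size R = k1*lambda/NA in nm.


Step 1: Identify values: k1 = 0.31, lambda = 248 nm, NA = 0.52
Step 2: R = k1 * lambda / NA
R = 0.31 * 248 / 0.52
R = 147.8 nm


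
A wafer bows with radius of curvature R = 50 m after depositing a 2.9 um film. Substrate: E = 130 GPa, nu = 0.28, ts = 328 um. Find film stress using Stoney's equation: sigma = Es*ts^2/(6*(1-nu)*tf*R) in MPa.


Step 1: Compute numerator: Es * ts^2 = 130 * 328^2 = 13985920 (GPa*um^2)
Step 2: Compute denominator (R in um): 6*(1-nu)*tf*R = 6*0.72*2.9*50e6 = 626400000.0 (um^2)
Step 3: sigma (GPa) = 13985920 / 626400000.0 = 2.2327e-02 GPa
Step 4: Convert to MPa (x1000): sigma = 22.3 MPa


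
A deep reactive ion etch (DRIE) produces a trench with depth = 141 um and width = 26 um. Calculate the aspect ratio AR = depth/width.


Step 1: AR = depth / width
Step 2: AR = 141 / 26
AR = 5.4


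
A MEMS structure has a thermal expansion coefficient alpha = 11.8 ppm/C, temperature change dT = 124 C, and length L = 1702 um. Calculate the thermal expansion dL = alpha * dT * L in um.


Step 1: Convert CTE: alpha = 11.8 ppm/C = 11.8e-6 /C
Step 2: dL = 11.8e-6 * 124 * 1702
dL = 2.4904 um


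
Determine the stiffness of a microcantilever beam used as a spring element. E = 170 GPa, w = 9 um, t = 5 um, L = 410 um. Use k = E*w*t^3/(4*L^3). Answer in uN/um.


Step 1: Convert E to consistent units (1 GPa = 1000 uN/um^2).
E = 170 GPa = 170000 uN/um^2
Step 2: Compute t^3 = 5^3 = 125
Step 3: Compute L^3 = 410^3 = 68921000
Step 4: k = 170000 * 9 * 125 / (4 * 68921000)
k = 0.6937 uN/um


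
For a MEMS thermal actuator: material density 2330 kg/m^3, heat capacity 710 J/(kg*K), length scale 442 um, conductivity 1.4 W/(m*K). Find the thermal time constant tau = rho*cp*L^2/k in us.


Step 1: Convert L to m: L = 442e-6 m
Step 2: L^2 = (442e-6)^2 = 1.95364e-07 m^2
Step 3: tau = 2330 * 710 * 1.95364e-07 / 1.4 = 2.3085047514e-01 s
Step 4: Convert to microseconds (multiply by 1e6).
tau = 230850.475 us


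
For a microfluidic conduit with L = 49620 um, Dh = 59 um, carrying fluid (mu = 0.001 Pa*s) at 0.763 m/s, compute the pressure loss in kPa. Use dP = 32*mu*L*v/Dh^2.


Step 1: Convert to SI: L = 49620e-6 m, Dh = 59e-6 m
Step 2: dP = 32 * 0.001 * 49620e-6 * 0.763 / (59e-6)^2
Step 3: dP = 348038.47 Pa
Step 4: Convert to kPa: dP = 348.04 kPa


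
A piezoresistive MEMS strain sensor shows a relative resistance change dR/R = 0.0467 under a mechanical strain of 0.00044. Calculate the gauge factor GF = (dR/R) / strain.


Step 1: Identify values.
dR/R = 0.0467, strain = 0.00044
Step 2: GF = (dR/R) / strain = 0.0467 / 0.00044
GF = 106.1


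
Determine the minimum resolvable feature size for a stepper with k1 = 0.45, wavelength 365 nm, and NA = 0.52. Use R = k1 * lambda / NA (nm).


Step 1: Identify values: k1 = 0.45, lambda = 365 nm, NA = 0.52
Step 2: R = k1 * lambda / NA
R = 0.45 * 365 / 0.52
R = 315.9 nm


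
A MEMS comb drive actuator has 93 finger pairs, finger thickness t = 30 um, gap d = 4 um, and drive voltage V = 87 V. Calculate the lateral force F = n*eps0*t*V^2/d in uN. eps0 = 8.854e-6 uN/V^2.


Step 1: Parameters: n=93, eps0=8.854e-6 uN/V^2, t=30 um, V=87 V, d=4 um
Step 2: V^2 = 7569
Step 3: F = 93 * 8.854e-6 * 30 * 7569 / 4
F = 46.744 uN


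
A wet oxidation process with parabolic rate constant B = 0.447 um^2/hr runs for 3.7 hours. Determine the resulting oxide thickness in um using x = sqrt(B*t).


Step 1: Compute B*t = 0.447 * 3.7 = 1.6539
Step 2: x = sqrt(1.6539)
x = 1.286 um


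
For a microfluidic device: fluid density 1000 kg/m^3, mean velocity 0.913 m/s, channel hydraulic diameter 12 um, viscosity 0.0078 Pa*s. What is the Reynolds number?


Step 1: Convert Dh to meters: Dh = 12e-6 m
Step 2: Re = rho * v * Dh / mu
Re = 1000 * 0.913 * 12e-6 / 0.0078
Re = 1.405


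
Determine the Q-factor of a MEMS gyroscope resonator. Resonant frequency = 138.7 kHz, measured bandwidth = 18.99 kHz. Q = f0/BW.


Step 1: Q = f0 / bandwidth
Step 2: Q = 138.7 / 18.99
Q = 7.3


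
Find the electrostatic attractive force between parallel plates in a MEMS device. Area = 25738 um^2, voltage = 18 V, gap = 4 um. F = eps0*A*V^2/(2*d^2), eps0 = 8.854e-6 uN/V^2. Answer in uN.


Step 1: Identify parameters.
eps0 = 8.854e-6 uN/V^2, A = 25738 um^2, V = 18 V, d = 4 um
Step 2: Compute V^2 = 18^2 = 324
Step 3: Compute d^2 = 4^2 = 16
Step 4: F = 0.5 * 8.854e-6 * 25738 * 324 / 16
F = 2.307 uN


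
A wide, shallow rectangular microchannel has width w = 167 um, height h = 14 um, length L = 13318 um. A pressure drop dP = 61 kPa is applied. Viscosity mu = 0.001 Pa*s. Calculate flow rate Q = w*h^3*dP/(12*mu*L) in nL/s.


Step 1: Convert all dimensions to SI (meters).
w = 167e-6 m, h = 14e-6 m, L = 13318e-6 m, dP = 61e3 Pa
Step 2: Q = w * h^3 * dP / (12 * mu * L)
Q = 167e-6 * (14e-6)^3 * 61e3 / (12 * 0.001 * 13318e-6) = 1.7490819e-10 m^3/s
Step 3: Convert Q from m^3/s to nL/s (1 m^3 = 1e12 nL, so multiply by 1e12).
Q = 174.908 nL/s


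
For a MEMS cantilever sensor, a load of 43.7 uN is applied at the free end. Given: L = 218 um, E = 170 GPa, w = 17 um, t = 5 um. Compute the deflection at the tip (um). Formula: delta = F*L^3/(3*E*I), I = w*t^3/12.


Step 1: Calculate the second moment of area.
I = w * t^3 / 12 = 17 * 5^3 / 12 = 177.0833 um^4
Step 2: Convert E to consistent units (1 GPa = 1000 uN/um^2).
E = 170 GPa = 170000 uN/um^2
Step 3: Calculate tip deflection.
delta = F * L^3 / (3 * E * I)
delta = 43.7 * 218^3 / (3 * 170000 * 177.0833)
delta = 5.0131 um


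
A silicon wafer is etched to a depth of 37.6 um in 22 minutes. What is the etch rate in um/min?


Step 1: Etch rate = depth / time
Step 2: rate = 37.6 / 22
rate = 1.709 um/min


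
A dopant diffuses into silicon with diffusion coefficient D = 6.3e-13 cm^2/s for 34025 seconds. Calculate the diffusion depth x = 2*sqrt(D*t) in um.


Step 1: Compute D*t = 6.3e-13 * 34025 = 2.143575e-08 cm^2
Step 2: sqrt(D*t) = 1.4641e-04 cm
Step 3: x = 2 * 1.4641e-04 cm = 2.9282e-04 cm
Step 4: Convert to um (1 cm = 1e4 um): x = 2.928 um


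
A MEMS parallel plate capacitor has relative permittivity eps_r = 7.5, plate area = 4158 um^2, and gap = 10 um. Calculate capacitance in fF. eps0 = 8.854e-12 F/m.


Step 1: Convert area to m^2: A = 4158e-12 m^2
Step 2: Convert gap to m: d = 10e-6 m
Step 3: C = eps0 * eps_r * A / d
C = 8.854e-12 * 7.5 * 4158e-12 / 10e-6
Step 4: Convert to fF (multiply by 1e15).
C = 27.61 fF


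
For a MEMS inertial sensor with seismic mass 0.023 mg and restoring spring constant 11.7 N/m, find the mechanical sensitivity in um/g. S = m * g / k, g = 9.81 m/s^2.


Step 1: Convert mass: m = 0.023 mg = 2.30e-08 kg
Step 2: S = m * g / k = 2.30e-08 * 9.81 / 11.7
Step 3: S = 1.93e-08 m/g
Step 4: Convert to um/g: S = 0.019 um/g


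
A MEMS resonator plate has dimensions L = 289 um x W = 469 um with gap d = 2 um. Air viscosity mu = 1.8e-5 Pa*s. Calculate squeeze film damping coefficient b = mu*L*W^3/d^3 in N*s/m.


Step 1: Convert to SI.
L = 289e-6 m, W = 469e-6 m, d = 2e-6 m
Step 2: W^3 = (469e-6)^3 = 1.03e-10 m^3
Step 3: d^3 = (2e-6)^3 = 8.00e-18 m^3
Step 4: b = 1.8e-5 * 289e-6 * 1.03e-10 / 8.00e-18
b = 6.71e-02 N*s/m


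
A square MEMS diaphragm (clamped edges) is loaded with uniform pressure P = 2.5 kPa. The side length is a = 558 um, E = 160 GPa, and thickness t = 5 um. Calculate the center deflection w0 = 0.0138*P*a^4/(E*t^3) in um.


Step 1: Convert pressure to compatible units (E is in GPa, so P in GPa).
P = 2.5 kPa = 2.5e-6 GPa
Step 2: Compute numerator: 0.0138 * P * a^4.
a^4 = 558^4 = 96947540496
numerator = 0.0138 * 2.5e-6 * 96947540496 = 3.34469e+03
Step 3: Compute denominator: E * t^3 = 160 * 5^3 = 20000
Step 4: w0 = numerator / denominator = 3.34469e+03 / 20000 = 0.1672 um


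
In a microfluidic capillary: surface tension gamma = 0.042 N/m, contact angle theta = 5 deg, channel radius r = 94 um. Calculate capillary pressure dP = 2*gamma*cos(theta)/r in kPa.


Step 1: cos(5 deg) = 0.9962
Step 2: Convert r to m: r = 94e-6 m
Step 3: dP = 2 * 0.042 * 0.9962 / 94e-6 = 890.2 Pa
Step 4: Convert Pa to kPa (divide by 1000).
dP = 0.89 kPa


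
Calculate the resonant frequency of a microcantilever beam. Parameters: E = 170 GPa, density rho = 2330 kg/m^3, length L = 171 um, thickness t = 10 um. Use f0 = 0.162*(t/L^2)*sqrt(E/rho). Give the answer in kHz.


Step 1: Convert units to SI.
t_SI = 10e-6 m, L_SI = 171e-6 m
Step 2: Calculate sqrt(E/rho).
sqrt(170e9 / 2330) = 8541.74 m/s
Step 3: Compute f0.
f0 = 0.162 * 10e-6 / (171e-6)^2 * 8541.74 = 473226.6 Hz = 473.23 kHz


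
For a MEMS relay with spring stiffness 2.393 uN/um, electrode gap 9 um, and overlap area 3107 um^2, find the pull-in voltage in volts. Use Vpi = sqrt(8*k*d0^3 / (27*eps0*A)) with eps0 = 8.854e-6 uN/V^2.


Step 1: Compute numerator: 8 * k * d0^3 = 8 * 2.393 * 9^3 = 13955.976
Step 2: Compute denominator: 27 * eps0 * A = 27 * 8.854e-6 * 3107 = 0.742753
Step 3: Vpi = sqrt(13955.976 / 0.742753)
Vpi = 137.07 V


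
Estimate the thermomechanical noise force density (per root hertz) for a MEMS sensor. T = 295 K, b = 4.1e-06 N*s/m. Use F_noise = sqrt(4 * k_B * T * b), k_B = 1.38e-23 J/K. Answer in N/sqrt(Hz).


Step 1: Compute 4 * k_B * T * b
= 4 * 1.38e-23 * 295 * 4.1e-06
= 6.6764e-26 N^2/Hz
Step 2: F_noise = sqrt(6.6764e-26)
F_noise = 2.58e-13 N/sqrt(Hz)


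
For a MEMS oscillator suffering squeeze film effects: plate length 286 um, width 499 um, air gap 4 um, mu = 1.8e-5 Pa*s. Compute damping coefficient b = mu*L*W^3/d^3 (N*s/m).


Step 1: Convert to SI.
L = 286e-6 m, W = 499e-6 m, d = 4e-6 m
Step 2: W^3 = (499e-6)^3 = 1.24e-10 m^3
Step 3: d^3 = (4e-6)^3 = 6.40e-17 m^3
Step 4: b = 1.8e-5 * 286e-6 * 1.24e-10 / 6.40e-17
b = 9.99e-03 N*s/m


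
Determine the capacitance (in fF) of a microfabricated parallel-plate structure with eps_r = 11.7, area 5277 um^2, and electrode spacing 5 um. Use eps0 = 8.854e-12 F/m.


Step 1: Convert area to m^2: A = 5277e-12 m^2
Step 2: Convert gap to m: d = 5e-6 m
Step 3: C = eps0 * eps_r * A / d
C = 8.854e-12 * 11.7 * 5277e-12 / 5e-6
Step 4: Convert to fF (multiply by 1e15).
C = 109.33 fF


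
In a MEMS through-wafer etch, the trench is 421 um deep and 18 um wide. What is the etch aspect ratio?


Step 1: AR = depth / width
Step 2: AR = 421 / 18
AR = 23.4


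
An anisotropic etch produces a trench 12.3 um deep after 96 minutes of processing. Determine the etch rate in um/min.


Step 1: Etch rate = depth / time
Step 2: rate = 12.3 / 96
rate = 0.128 um/min


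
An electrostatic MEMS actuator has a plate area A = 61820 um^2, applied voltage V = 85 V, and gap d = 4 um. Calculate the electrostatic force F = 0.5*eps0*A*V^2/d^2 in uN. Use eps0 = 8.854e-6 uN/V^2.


Step 1: Identify parameters.
eps0 = 8.854e-6 uN/V^2, A = 61820 um^2, V = 85 V, d = 4 um
Step 2: Compute V^2 = 85^2 = 7225
Step 3: Compute d^2 = 4^2 = 16
Step 4: F = 0.5 * 8.854e-6 * 61820 * 7225 / 16
F = 123.582 uN


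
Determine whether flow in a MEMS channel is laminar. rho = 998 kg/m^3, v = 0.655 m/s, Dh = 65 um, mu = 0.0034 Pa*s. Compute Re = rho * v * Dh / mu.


Step 1: Convert Dh to meters: Dh = 65e-6 m
Step 2: Re = rho * v * Dh / mu
Re = 998 * 0.655 * 65e-6 / 0.0034
Re = 12.497
Since Re = 12.497 is below ~2300, the flow is laminar.


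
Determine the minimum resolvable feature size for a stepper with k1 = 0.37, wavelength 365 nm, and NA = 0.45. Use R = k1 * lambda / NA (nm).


Step 1: Identify values: k1 = 0.37, lambda = 365 nm, NA = 0.45
Step 2: R = k1 * lambda / NA
R = 0.37 * 365 / 0.45
R = 300.1 nm


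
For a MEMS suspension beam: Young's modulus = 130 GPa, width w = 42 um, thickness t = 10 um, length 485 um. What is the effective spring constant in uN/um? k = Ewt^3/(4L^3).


Step 1: Convert E to consistent units (1 GPa = 1000 uN/um^2).
E = 130 GPa = 130000 uN/um^2
Step 2: Compute t^3 = 10^3 = 1000
Step 3: Compute L^3 = 485^3 = 114084125
Step 4: k = 130000 * 42 * 1000 / (4 * 114084125)
k = 11.9649 uN/um


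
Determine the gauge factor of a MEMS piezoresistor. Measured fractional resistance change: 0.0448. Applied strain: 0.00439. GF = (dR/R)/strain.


Step 1: Identify values.
dR/R = 0.0448, strain = 0.00439
Step 2: GF = (dR/R) / strain = 0.0448 / 0.00439
GF = 10.2


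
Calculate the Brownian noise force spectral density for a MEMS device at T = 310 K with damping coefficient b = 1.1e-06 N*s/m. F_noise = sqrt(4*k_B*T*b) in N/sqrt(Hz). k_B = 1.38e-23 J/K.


Step 1: Compute 4 * k_B * T * b
= 4 * 1.38e-23 * 310 * 1.1e-06
= 1.8823e-26 N^2/Hz
Step 2: F_noise = sqrt(1.8823e-26)
F_noise = 1.37e-13 N/sqrt(Hz)


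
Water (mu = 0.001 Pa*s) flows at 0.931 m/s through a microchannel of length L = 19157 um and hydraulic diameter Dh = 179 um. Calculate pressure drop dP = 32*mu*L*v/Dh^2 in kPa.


Step 1: Convert to SI: L = 19157e-6 m, Dh = 179e-6 m
Step 2: dP = 32 * 0.001 * 19157e-6 * 0.931 / (179e-6)^2
Step 3: dP = 17812.34 Pa
Step 4: Convert to kPa: dP = 17.81 kPa


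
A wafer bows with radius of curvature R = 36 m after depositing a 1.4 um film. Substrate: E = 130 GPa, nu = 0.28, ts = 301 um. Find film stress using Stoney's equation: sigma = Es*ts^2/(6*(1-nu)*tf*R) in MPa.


Step 1: Compute numerator: Es * ts^2 = 130 * 301^2 = 11778130 (GPa*um^2)
Step 2: Compute denominator (R in um): 6*(1-nu)*tf*R = 6*0.72*1.4*36e6 = 217728000.0 (um^2)
Step 3: sigma (GPa) = 11778130 / 217728000.0 = 5.4096e-02 GPa
Step 4: Convert to MPa (x1000): sigma = 54.1 MPa


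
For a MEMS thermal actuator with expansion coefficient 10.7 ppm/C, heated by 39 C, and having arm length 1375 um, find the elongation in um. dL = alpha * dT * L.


Step 1: Convert CTE: alpha = 10.7 ppm/C = 10.7e-6 /C
Step 2: dL = 10.7e-6 * 39 * 1375
dL = 0.5738 um


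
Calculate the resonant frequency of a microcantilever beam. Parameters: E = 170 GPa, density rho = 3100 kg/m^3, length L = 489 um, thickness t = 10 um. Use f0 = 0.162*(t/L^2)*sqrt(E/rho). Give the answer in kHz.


Step 1: Convert units to SI.
t_SI = 10e-6 m, L_SI = 489e-6 m
Step 2: Calculate sqrt(E/rho).
sqrt(170e9 / 3100) = 7405.32 m/s
Step 3: Compute f0.
f0 = 0.162 * 10e-6 / (489e-6)^2 * 7405.32 = 50169.7 Hz = 50.17 kHz


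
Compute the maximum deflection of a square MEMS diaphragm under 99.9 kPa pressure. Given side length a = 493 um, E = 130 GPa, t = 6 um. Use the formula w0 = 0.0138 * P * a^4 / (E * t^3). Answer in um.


Step 1: Convert pressure to compatible units (E is in GPa, so P in GPa).
P = 99.9 kPa = 99.9e-6 GPa
Step 2: Compute numerator: 0.0138 * P * a^4.
a^4 = 493^4 = 59072816401
numerator = 0.0138 * 99.9e-6 * 59072816401 = 8.143897e+04
Step 3: Compute denominator: E * t^3 = 130 * 6^3 = 28080
Step 4: w0 = numerator / denominator = 8.143897e+04 / 28080 = 2.9002 um


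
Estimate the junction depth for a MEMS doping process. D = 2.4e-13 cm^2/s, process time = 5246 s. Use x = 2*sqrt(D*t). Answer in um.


Step 1: Compute D*t = 2.4e-13 * 5246 = 1.25904e-09 cm^2
Step 2: sqrt(D*t) = 3.548e-05 cm
Step 3: x = 2 * 3.548e-05 cm = 7.096e-05 cm
Step 4: Convert to um (1 cm = 1e4 um): x = 0.71 um
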